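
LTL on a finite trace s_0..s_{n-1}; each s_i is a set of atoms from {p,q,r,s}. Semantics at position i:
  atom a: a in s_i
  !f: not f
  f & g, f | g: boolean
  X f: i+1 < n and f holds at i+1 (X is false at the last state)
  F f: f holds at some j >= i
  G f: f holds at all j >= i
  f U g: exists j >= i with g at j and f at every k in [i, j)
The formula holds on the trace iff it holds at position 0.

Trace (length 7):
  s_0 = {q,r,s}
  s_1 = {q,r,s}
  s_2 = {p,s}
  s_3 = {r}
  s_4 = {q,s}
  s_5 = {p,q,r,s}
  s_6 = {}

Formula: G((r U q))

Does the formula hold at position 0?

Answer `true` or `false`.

Answer: false

Derivation:
s_0={q,r,s}: G((r U q))=False (r U q)=True r=True q=True
s_1={q,r,s}: G((r U q))=False (r U q)=True r=True q=True
s_2={p,s}: G((r U q))=False (r U q)=False r=False q=False
s_3={r}: G((r U q))=False (r U q)=True r=True q=False
s_4={q,s}: G((r U q))=False (r U q)=True r=False q=True
s_5={p,q,r,s}: G((r U q))=False (r U q)=True r=True q=True
s_6={}: G((r U q))=False (r U q)=False r=False q=False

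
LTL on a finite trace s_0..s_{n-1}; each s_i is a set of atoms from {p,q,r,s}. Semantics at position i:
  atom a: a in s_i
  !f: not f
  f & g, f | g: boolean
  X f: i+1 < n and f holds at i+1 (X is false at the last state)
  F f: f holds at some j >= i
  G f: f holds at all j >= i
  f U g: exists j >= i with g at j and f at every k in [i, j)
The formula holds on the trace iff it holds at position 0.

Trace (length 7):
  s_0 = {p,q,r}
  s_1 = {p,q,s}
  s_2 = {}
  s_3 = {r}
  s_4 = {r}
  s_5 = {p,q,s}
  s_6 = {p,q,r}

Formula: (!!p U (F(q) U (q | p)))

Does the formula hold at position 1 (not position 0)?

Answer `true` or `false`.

Answer: true

Derivation:
s_0={p,q,r}: (!!p U (F(q) U (q | p)))=True !!p=True !p=False p=True (F(q) U (q | p))=True F(q)=True q=True (q | p)=True
s_1={p,q,s}: (!!p U (F(q) U (q | p)))=True !!p=True !p=False p=True (F(q) U (q | p))=True F(q)=True q=True (q | p)=True
s_2={}: (!!p U (F(q) U (q | p)))=True !!p=False !p=True p=False (F(q) U (q | p))=True F(q)=True q=False (q | p)=False
s_3={r}: (!!p U (F(q) U (q | p)))=True !!p=False !p=True p=False (F(q) U (q | p))=True F(q)=True q=False (q | p)=False
s_4={r}: (!!p U (F(q) U (q | p)))=True !!p=False !p=True p=False (F(q) U (q | p))=True F(q)=True q=False (q | p)=False
s_5={p,q,s}: (!!p U (F(q) U (q | p)))=True !!p=True !p=False p=True (F(q) U (q | p))=True F(q)=True q=True (q | p)=True
s_6={p,q,r}: (!!p U (F(q) U (q | p)))=True !!p=True !p=False p=True (F(q) U (q | p))=True F(q)=True q=True (q | p)=True
Evaluating at position 1: result = True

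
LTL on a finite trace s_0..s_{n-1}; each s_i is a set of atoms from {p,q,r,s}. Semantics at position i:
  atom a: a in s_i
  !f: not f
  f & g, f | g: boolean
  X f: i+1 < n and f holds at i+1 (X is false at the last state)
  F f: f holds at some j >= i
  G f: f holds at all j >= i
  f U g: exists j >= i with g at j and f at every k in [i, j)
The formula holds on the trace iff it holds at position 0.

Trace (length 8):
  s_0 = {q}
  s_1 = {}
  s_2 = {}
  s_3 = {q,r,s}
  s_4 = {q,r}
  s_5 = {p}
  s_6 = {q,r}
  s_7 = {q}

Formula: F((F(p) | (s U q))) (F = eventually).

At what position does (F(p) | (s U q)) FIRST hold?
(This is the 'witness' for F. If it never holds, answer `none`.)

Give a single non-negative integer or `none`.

Answer: 0

Derivation:
s_0={q}: (F(p) | (s U q))=True F(p)=True p=False (s U q)=True s=False q=True
s_1={}: (F(p) | (s U q))=True F(p)=True p=False (s U q)=False s=False q=False
s_2={}: (F(p) | (s U q))=True F(p)=True p=False (s U q)=False s=False q=False
s_3={q,r,s}: (F(p) | (s U q))=True F(p)=True p=False (s U q)=True s=True q=True
s_4={q,r}: (F(p) | (s U q))=True F(p)=True p=False (s U q)=True s=False q=True
s_5={p}: (F(p) | (s U q))=True F(p)=True p=True (s U q)=False s=False q=False
s_6={q,r}: (F(p) | (s U q))=True F(p)=False p=False (s U q)=True s=False q=True
s_7={q}: (F(p) | (s U q))=True F(p)=False p=False (s U q)=True s=False q=True
F((F(p) | (s U q))) holds; first witness at position 0.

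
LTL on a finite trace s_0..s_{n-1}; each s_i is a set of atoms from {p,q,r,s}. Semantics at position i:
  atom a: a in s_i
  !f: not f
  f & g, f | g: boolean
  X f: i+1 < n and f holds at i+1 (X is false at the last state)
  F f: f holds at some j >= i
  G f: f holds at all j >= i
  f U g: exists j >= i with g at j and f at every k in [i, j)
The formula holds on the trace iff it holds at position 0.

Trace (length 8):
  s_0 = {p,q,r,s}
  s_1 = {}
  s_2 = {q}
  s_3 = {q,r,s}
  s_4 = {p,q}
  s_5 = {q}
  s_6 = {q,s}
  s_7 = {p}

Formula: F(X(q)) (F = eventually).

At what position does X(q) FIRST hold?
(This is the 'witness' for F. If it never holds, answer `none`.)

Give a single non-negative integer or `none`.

Answer: 1

Derivation:
s_0={p,q,r,s}: X(q)=False q=True
s_1={}: X(q)=True q=False
s_2={q}: X(q)=True q=True
s_3={q,r,s}: X(q)=True q=True
s_4={p,q}: X(q)=True q=True
s_5={q}: X(q)=True q=True
s_6={q,s}: X(q)=False q=True
s_7={p}: X(q)=False q=False
F(X(q)) holds; first witness at position 1.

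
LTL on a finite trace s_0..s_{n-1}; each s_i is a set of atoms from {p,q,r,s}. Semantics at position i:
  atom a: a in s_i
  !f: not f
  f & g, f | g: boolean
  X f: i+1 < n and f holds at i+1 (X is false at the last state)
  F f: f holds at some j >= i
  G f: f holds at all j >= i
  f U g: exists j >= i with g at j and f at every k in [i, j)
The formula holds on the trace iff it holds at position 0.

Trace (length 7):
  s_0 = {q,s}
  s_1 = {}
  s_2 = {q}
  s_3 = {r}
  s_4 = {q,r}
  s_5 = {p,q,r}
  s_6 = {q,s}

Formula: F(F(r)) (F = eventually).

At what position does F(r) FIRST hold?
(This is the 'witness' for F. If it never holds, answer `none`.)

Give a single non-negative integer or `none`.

s_0={q,s}: F(r)=True r=False
s_1={}: F(r)=True r=False
s_2={q}: F(r)=True r=False
s_3={r}: F(r)=True r=True
s_4={q,r}: F(r)=True r=True
s_5={p,q,r}: F(r)=True r=True
s_6={q,s}: F(r)=False r=False
F(F(r)) holds; first witness at position 0.

Answer: 0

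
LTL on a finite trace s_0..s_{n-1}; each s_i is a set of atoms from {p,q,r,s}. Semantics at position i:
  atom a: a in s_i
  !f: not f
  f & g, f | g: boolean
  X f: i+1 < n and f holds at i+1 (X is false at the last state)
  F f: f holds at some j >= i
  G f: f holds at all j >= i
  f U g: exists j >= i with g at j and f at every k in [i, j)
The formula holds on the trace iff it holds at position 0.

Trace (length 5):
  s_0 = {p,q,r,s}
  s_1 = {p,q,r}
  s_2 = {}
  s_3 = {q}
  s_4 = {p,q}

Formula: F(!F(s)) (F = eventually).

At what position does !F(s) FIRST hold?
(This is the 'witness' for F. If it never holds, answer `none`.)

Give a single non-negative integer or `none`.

Answer: 1

Derivation:
s_0={p,q,r,s}: !F(s)=False F(s)=True s=True
s_1={p,q,r}: !F(s)=True F(s)=False s=False
s_2={}: !F(s)=True F(s)=False s=False
s_3={q}: !F(s)=True F(s)=False s=False
s_4={p,q}: !F(s)=True F(s)=False s=False
F(!F(s)) holds; first witness at position 1.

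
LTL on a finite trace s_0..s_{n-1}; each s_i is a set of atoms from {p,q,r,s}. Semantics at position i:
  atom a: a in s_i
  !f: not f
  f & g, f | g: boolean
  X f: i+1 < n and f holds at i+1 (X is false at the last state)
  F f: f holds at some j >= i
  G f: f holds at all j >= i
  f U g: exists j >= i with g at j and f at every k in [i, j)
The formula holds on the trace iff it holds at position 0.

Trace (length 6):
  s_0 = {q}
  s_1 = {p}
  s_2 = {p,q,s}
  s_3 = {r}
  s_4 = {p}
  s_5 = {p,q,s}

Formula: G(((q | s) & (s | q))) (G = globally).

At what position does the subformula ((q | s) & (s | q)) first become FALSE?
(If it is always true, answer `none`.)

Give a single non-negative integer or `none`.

s_0={q}: ((q | s) & (s | q))=True (q | s)=True q=True s=False (s | q)=True
s_1={p}: ((q | s) & (s | q))=False (q | s)=False q=False s=False (s | q)=False
s_2={p,q,s}: ((q | s) & (s | q))=True (q | s)=True q=True s=True (s | q)=True
s_3={r}: ((q | s) & (s | q))=False (q | s)=False q=False s=False (s | q)=False
s_4={p}: ((q | s) & (s | q))=False (q | s)=False q=False s=False (s | q)=False
s_5={p,q,s}: ((q | s) & (s | q))=True (q | s)=True q=True s=True (s | q)=True
G(((q | s) & (s | q))) holds globally = False
First violation at position 1.

Answer: 1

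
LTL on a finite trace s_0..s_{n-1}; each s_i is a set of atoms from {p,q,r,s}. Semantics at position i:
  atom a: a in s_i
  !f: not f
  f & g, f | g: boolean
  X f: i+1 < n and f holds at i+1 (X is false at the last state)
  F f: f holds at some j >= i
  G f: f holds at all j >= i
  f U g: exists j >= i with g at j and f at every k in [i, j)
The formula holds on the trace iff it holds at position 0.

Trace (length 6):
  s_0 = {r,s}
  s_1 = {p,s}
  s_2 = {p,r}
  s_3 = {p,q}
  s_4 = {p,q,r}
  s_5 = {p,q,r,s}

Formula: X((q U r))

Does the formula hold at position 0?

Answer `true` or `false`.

s_0={r,s}: X((q U r))=False (q U r)=True q=False r=True
s_1={p,s}: X((q U r))=True (q U r)=False q=False r=False
s_2={p,r}: X((q U r))=True (q U r)=True q=False r=True
s_3={p,q}: X((q U r))=True (q U r)=True q=True r=False
s_4={p,q,r}: X((q U r))=True (q U r)=True q=True r=True
s_5={p,q,r,s}: X((q U r))=False (q U r)=True q=True r=True

Answer: false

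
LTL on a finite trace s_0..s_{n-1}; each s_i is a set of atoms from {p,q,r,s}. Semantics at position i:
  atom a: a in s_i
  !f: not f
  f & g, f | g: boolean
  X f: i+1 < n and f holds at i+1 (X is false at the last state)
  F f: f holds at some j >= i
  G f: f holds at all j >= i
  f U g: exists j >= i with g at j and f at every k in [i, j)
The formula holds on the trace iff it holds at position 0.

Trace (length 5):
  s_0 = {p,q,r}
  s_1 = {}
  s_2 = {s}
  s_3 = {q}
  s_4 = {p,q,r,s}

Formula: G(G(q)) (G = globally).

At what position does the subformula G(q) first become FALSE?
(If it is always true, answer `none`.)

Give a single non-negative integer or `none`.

s_0={p,q,r}: G(q)=False q=True
s_1={}: G(q)=False q=False
s_2={s}: G(q)=False q=False
s_3={q}: G(q)=True q=True
s_4={p,q,r,s}: G(q)=True q=True
G(G(q)) holds globally = False
First violation at position 0.

Answer: 0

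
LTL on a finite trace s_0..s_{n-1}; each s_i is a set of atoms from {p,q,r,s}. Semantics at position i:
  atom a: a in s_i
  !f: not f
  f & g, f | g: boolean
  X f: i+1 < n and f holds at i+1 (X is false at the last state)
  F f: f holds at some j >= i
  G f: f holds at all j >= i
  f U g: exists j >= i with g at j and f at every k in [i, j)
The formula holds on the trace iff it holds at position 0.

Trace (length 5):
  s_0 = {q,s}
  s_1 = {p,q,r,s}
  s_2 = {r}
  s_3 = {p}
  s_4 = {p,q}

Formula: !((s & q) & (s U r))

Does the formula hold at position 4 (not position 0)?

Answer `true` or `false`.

s_0={q,s}: !((s & q) & (s U r))=False ((s & q) & (s U r))=True (s & q)=True s=True q=True (s U r)=True r=False
s_1={p,q,r,s}: !((s & q) & (s U r))=False ((s & q) & (s U r))=True (s & q)=True s=True q=True (s U r)=True r=True
s_2={r}: !((s & q) & (s U r))=True ((s & q) & (s U r))=False (s & q)=False s=False q=False (s U r)=True r=True
s_3={p}: !((s & q) & (s U r))=True ((s & q) & (s U r))=False (s & q)=False s=False q=False (s U r)=False r=False
s_4={p,q}: !((s & q) & (s U r))=True ((s & q) & (s U r))=False (s & q)=False s=False q=True (s U r)=False r=False
Evaluating at position 4: result = True

Answer: true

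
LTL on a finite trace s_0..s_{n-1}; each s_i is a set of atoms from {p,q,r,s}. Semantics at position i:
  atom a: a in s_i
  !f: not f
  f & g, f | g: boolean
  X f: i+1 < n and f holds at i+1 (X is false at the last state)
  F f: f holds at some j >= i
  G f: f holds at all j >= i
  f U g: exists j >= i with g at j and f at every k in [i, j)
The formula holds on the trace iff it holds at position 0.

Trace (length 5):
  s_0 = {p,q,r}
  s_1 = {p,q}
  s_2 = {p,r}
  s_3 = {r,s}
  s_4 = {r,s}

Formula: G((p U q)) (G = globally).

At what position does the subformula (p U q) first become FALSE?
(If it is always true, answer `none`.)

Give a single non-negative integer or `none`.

s_0={p,q,r}: (p U q)=True p=True q=True
s_1={p,q}: (p U q)=True p=True q=True
s_2={p,r}: (p U q)=False p=True q=False
s_3={r,s}: (p U q)=False p=False q=False
s_4={r,s}: (p U q)=False p=False q=False
G((p U q)) holds globally = False
First violation at position 2.

Answer: 2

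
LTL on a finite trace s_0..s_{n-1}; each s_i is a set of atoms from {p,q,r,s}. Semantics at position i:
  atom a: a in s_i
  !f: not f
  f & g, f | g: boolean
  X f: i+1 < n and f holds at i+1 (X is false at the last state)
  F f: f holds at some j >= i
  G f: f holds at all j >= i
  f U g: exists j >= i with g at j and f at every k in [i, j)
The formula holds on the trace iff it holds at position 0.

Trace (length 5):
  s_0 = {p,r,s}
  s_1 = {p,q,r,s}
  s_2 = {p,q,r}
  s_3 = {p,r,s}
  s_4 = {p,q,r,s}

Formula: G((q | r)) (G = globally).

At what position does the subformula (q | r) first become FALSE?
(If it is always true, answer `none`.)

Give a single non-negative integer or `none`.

Answer: none

Derivation:
s_0={p,r,s}: (q | r)=True q=False r=True
s_1={p,q,r,s}: (q | r)=True q=True r=True
s_2={p,q,r}: (q | r)=True q=True r=True
s_3={p,r,s}: (q | r)=True q=False r=True
s_4={p,q,r,s}: (q | r)=True q=True r=True
G((q | r)) holds globally = True
No violation — formula holds at every position.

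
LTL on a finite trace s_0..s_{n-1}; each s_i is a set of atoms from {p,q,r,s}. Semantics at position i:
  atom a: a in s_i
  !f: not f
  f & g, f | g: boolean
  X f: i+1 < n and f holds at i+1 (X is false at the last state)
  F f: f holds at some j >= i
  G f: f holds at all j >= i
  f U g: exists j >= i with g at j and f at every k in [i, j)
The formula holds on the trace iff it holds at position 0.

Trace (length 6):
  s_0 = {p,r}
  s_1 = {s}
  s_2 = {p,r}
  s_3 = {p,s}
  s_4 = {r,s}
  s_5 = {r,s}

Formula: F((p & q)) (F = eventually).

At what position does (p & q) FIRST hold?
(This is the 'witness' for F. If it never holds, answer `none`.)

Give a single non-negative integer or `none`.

Answer: none

Derivation:
s_0={p,r}: (p & q)=False p=True q=False
s_1={s}: (p & q)=False p=False q=False
s_2={p,r}: (p & q)=False p=True q=False
s_3={p,s}: (p & q)=False p=True q=False
s_4={r,s}: (p & q)=False p=False q=False
s_5={r,s}: (p & q)=False p=False q=False
F((p & q)) does not hold (no witness exists).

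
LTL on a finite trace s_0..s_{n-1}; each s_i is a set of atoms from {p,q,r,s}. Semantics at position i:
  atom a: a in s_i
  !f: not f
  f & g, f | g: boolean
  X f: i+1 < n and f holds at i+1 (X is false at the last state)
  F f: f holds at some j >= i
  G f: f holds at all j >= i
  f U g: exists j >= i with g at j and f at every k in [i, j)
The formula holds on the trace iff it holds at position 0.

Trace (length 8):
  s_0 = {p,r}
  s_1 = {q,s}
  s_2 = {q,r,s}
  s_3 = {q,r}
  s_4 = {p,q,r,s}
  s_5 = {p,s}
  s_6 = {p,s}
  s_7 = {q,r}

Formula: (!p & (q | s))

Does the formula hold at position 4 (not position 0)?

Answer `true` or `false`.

Answer: false

Derivation:
s_0={p,r}: (!p & (q | s))=False !p=False p=True (q | s)=False q=False s=False
s_1={q,s}: (!p & (q | s))=True !p=True p=False (q | s)=True q=True s=True
s_2={q,r,s}: (!p & (q | s))=True !p=True p=False (q | s)=True q=True s=True
s_3={q,r}: (!p & (q | s))=True !p=True p=False (q | s)=True q=True s=False
s_4={p,q,r,s}: (!p & (q | s))=False !p=False p=True (q | s)=True q=True s=True
s_5={p,s}: (!p & (q | s))=False !p=False p=True (q | s)=True q=False s=True
s_6={p,s}: (!p & (q | s))=False !p=False p=True (q | s)=True q=False s=True
s_7={q,r}: (!p & (q | s))=True !p=True p=False (q | s)=True q=True s=False
Evaluating at position 4: result = False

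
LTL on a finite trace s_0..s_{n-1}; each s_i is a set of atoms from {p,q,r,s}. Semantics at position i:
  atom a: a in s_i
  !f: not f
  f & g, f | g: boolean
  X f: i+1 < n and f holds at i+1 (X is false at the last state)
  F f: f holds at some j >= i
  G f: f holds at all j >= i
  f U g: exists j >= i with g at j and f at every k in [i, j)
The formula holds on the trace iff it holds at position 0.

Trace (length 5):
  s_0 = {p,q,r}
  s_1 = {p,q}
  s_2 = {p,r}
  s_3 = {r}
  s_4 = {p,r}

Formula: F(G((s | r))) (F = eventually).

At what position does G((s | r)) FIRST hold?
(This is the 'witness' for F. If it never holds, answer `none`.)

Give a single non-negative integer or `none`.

s_0={p,q,r}: G((s | r))=False (s | r)=True s=False r=True
s_1={p,q}: G((s | r))=False (s | r)=False s=False r=False
s_2={p,r}: G((s | r))=True (s | r)=True s=False r=True
s_3={r}: G((s | r))=True (s | r)=True s=False r=True
s_4={p,r}: G((s | r))=True (s | r)=True s=False r=True
F(G((s | r))) holds; first witness at position 2.

Answer: 2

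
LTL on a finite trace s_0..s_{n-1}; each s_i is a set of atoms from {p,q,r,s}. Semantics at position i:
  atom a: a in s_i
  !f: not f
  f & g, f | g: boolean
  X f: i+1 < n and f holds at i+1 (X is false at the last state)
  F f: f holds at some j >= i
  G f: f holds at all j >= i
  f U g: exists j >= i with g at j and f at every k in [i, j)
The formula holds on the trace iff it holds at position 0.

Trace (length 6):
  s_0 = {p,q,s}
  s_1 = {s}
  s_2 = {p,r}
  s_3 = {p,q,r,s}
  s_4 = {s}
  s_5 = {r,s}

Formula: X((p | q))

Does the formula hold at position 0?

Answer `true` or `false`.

s_0={p,q,s}: X((p | q))=False (p | q)=True p=True q=True
s_1={s}: X((p | q))=True (p | q)=False p=False q=False
s_2={p,r}: X((p | q))=True (p | q)=True p=True q=False
s_3={p,q,r,s}: X((p | q))=False (p | q)=True p=True q=True
s_4={s}: X((p | q))=False (p | q)=False p=False q=False
s_5={r,s}: X((p | q))=False (p | q)=False p=False q=False

Answer: false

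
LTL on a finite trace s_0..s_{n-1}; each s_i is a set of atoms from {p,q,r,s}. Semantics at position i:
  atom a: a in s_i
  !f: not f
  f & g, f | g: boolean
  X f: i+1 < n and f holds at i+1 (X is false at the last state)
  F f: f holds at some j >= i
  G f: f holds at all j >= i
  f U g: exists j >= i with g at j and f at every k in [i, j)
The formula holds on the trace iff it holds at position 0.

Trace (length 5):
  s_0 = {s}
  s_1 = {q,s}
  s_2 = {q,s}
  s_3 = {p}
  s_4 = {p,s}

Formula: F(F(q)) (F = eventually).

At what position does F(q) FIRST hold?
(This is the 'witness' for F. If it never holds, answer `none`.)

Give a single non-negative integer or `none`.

Answer: 0

Derivation:
s_0={s}: F(q)=True q=False
s_1={q,s}: F(q)=True q=True
s_2={q,s}: F(q)=True q=True
s_3={p}: F(q)=False q=False
s_4={p,s}: F(q)=False q=False
F(F(q)) holds; first witness at position 0.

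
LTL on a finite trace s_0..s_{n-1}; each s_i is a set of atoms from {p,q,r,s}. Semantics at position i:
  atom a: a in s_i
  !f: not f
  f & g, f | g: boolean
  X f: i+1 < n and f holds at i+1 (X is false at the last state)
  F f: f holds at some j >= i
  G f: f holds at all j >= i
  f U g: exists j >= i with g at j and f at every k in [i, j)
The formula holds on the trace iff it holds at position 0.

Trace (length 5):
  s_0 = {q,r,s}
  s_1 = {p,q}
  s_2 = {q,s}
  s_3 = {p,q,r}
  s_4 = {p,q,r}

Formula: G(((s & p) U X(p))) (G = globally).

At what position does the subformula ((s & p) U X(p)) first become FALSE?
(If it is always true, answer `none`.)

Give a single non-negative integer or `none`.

Answer: 1

Derivation:
s_0={q,r,s}: ((s & p) U X(p))=True (s & p)=False s=True p=False X(p)=True
s_1={p,q}: ((s & p) U X(p))=False (s & p)=False s=False p=True X(p)=False
s_2={q,s}: ((s & p) U X(p))=True (s & p)=False s=True p=False X(p)=True
s_3={p,q,r}: ((s & p) U X(p))=True (s & p)=False s=False p=True X(p)=True
s_4={p,q,r}: ((s & p) U X(p))=False (s & p)=False s=False p=True X(p)=False
G(((s & p) U X(p))) holds globally = False
First violation at position 1.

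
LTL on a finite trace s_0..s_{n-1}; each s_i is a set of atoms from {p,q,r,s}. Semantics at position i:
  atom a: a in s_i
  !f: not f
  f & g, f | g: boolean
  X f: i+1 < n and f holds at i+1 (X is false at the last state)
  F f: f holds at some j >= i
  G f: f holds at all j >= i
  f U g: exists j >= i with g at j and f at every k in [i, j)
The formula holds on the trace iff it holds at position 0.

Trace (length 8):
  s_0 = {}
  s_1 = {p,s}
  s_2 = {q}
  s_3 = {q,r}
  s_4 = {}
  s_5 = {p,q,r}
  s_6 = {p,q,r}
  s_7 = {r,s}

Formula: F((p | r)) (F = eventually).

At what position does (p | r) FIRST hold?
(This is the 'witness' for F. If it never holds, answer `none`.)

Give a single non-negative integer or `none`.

Answer: 1

Derivation:
s_0={}: (p | r)=False p=False r=False
s_1={p,s}: (p | r)=True p=True r=False
s_2={q}: (p | r)=False p=False r=False
s_3={q,r}: (p | r)=True p=False r=True
s_4={}: (p | r)=False p=False r=False
s_5={p,q,r}: (p | r)=True p=True r=True
s_6={p,q,r}: (p | r)=True p=True r=True
s_7={r,s}: (p | r)=True p=False r=True
F((p | r)) holds; first witness at position 1.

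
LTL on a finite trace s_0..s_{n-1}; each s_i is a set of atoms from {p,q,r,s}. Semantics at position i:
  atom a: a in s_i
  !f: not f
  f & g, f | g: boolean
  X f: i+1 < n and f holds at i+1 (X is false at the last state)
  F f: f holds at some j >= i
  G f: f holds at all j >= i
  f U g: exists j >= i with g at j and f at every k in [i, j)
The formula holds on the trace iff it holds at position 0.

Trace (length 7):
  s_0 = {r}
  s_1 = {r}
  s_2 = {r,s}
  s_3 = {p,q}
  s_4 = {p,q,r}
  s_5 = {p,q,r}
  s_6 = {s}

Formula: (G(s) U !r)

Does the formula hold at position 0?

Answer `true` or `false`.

s_0={r}: (G(s) U !r)=False G(s)=False s=False !r=False r=True
s_1={r}: (G(s) U !r)=False G(s)=False s=False !r=False r=True
s_2={r,s}: (G(s) U !r)=False G(s)=False s=True !r=False r=True
s_3={p,q}: (G(s) U !r)=True G(s)=False s=False !r=True r=False
s_4={p,q,r}: (G(s) U !r)=False G(s)=False s=False !r=False r=True
s_5={p,q,r}: (G(s) U !r)=False G(s)=False s=False !r=False r=True
s_6={s}: (G(s) U !r)=True G(s)=True s=True !r=True r=False

Answer: false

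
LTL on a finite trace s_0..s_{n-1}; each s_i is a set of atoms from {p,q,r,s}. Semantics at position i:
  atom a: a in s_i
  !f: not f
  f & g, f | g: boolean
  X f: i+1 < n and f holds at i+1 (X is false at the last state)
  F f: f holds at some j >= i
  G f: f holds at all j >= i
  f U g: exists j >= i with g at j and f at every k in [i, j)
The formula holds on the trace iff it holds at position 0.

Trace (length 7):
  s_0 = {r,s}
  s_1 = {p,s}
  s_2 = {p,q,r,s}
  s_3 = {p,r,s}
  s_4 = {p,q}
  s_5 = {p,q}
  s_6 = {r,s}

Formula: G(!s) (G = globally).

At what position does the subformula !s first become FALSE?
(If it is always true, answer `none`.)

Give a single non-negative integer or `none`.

Answer: 0

Derivation:
s_0={r,s}: !s=False s=True
s_1={p,s}: !s=False s=True
s_2={p,q,r,s}: !s=False s=True
s_3={p,r,s}: !s=False s=True
s_4={p,q}: !s=True s=False
s_5={p,q}: !s=True s=False
s_6={r,s}: !s=False s=True
G(!s) holds globally = False
First violation at position 0.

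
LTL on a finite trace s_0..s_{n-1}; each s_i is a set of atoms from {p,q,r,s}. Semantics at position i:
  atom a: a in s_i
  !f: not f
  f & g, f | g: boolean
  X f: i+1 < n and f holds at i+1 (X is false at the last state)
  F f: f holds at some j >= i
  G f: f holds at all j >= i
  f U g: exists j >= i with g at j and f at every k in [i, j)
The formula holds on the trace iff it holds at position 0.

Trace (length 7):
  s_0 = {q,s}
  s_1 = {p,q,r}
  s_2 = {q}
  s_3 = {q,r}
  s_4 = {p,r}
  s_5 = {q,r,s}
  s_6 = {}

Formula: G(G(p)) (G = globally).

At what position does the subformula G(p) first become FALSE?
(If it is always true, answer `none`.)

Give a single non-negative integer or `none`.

Answer: 0

Derivation:
s_0={q,s}: G(p)=False p=False
s_1={p,q,r}: G(p)=False p=True
s_2={q}: G(p)=False p=False
s_3={q,r}: G(p)=False p=False
s_4={p,r}: G(p)=False p=True
s_5={q,r,s}: G(p)=False p=False
s_6={}: G(p)=False p=False
G(G(p)) holds globally = False
First violation at position 0.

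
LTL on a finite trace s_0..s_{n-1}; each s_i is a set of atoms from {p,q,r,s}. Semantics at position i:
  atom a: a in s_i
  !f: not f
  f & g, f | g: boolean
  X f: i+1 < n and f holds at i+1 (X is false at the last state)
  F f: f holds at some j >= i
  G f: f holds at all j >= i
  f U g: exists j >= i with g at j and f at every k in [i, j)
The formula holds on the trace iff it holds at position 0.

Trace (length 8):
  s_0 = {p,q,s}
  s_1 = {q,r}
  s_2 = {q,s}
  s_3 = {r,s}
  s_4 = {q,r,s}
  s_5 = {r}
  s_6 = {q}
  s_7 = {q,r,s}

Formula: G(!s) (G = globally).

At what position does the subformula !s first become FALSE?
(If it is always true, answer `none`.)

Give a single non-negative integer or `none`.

Answer: 0

Derivation:
s_0={p,q,s}: !s=False s=True
s_1={q,r}: !s=True s=False
s_2={q,s}: !s=False s=True
s_3={r,s}: !s=False s=True
s_4={q,r,s}: !s=False s=True
s_5={r}: !s=True s=False
s_6={q}: !s=True s=False
s_7={q,r,s}: !s=False s=True
G(!s) holds globally = False
First violation at position 0.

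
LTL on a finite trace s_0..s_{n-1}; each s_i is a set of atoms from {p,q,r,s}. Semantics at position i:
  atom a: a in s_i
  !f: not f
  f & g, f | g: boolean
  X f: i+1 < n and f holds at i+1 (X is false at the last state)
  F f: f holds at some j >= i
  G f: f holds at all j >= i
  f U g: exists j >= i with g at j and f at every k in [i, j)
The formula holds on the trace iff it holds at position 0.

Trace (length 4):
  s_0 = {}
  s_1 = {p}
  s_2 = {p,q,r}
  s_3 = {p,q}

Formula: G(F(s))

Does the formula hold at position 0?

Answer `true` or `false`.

Answer: false

Derivation:
s_0={}: G(F(s))=False F(s)=False s=False
s_1={p}: G(F(s))=False F(s)=False s=False
s_2={p,q,r}: G(F(s))=False F(s)=False s=False
s_3={p,q}: G(F(s))=False F(s)=False s=False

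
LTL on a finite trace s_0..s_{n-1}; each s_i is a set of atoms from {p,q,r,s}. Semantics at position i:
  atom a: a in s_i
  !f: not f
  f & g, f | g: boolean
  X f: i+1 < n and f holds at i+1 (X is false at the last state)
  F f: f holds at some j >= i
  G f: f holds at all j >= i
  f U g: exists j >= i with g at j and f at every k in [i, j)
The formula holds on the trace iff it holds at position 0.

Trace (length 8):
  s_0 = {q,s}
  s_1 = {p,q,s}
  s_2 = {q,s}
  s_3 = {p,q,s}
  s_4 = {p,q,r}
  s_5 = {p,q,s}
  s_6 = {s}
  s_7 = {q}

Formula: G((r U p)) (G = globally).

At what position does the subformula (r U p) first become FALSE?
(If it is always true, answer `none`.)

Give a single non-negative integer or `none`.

s_0={q,s}: (r U p)=False r=False p=False
s_1={p,q,s}: (r U p)=True r=False p=True
s_2={q,s}: (r U p)=False r=False p=False
s_3={p,q,s}: (r U p)=True r=False p=True
s_4={p,q,r}: (r U p)=True r=True p=True
s_5={p,q,s}: (r U p)=True r=False p=True
s_6={s}: (r U p)=False r=False p=False
s_7={q}: (r U p)=False r=False p=False
G((r U p)) holds globally = False
First violation at position 0.

Answer: 0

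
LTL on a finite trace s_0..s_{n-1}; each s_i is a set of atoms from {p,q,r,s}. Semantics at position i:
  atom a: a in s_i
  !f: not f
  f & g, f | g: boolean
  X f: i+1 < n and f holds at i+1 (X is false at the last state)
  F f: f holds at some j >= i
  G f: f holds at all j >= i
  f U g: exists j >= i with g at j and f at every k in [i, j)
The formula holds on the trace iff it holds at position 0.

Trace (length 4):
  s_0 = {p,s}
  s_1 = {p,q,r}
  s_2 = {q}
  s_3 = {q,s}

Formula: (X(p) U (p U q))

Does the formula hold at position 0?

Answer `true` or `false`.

s_0={p,s}: (X(p) U (p U q))=True X(p)=True p=True (p U q)=True q=False
s_1={p,q,r}: (X(p) U (p U q))=True X(p)=False p=True (p U q)=True q=True
s_2={q}: (X(p) U (p U q))=True X(p)=False p=False (p U q)=True q=True
s_3={q,s}: (X(p) U (p U q))=True X(p)=False p=False (p U q)=True q=True

Answer: true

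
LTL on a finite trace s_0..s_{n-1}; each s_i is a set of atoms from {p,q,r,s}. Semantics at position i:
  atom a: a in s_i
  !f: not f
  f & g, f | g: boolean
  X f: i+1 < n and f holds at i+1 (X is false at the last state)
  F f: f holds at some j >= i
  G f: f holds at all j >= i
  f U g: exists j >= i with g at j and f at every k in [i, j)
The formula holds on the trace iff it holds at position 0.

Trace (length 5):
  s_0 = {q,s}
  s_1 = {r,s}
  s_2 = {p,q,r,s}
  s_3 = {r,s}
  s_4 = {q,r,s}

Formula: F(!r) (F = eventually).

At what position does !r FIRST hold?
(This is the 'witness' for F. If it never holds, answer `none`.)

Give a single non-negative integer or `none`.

s_0={q,s}: !r=True r=False
s_1={r,s}: !r=False r=True
s_2={p,q,r,s}: !r=False r=True
s_3={r,s}: !r=False r=True
s_4={q,r,s}: !r=False r=True
F(!r) holds; first witness at position 0.

Answer: 0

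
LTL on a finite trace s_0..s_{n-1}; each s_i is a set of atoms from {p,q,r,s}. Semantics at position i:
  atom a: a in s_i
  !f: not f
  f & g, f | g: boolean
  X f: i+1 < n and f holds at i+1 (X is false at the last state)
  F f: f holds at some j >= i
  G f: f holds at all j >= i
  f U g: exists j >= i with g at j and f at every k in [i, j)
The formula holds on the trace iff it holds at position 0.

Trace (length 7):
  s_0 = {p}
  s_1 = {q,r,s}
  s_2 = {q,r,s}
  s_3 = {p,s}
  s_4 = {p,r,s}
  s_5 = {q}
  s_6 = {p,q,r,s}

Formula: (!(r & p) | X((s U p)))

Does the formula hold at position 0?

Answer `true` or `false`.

s_0={p}: (!(r & p) | X((s U p)))=True !(r & p)=True (r & p)=False r=False p=True X((s U p))=True (s U p)=True s=False
s_1={q,r,s}: (!(r & p) | X((s U p)))=True !(r & p)=True (r & p)=False r=True p=False X((s U p))=True (s U p)=True s=True
s_2={q,r,s}: (!(r & p) | X((s U p)))=True !(r & p)=True (r & p)=False r=True p=False X((s U p))=True (s U p)=True s=True
s_3={p,s}: (!(r & p) | X((s U p)))=True !(r & p)=True (r & p)=False r=False p=True X((s U p))=True (s U p)=True s=True
s_4={p,r,s}: (!(r & p) | X((s U p)))=False !(r & p)=False (r & p)=True r=True p=True X((s U p))=False (s U p)=True s=True
s_5={q}: (!(r & p) | X((s U p)))=True !(r & p)=True (r & p)=False r=False p=False X((s U p))=True (s U p)=False s=False
s_6={p,q,r,s}: (!(r & p) | X((s U p)))=False !(r & p)=False (r & p)=True r=True p=True X((s U p))=False (s U p)=True s=True

Answer: true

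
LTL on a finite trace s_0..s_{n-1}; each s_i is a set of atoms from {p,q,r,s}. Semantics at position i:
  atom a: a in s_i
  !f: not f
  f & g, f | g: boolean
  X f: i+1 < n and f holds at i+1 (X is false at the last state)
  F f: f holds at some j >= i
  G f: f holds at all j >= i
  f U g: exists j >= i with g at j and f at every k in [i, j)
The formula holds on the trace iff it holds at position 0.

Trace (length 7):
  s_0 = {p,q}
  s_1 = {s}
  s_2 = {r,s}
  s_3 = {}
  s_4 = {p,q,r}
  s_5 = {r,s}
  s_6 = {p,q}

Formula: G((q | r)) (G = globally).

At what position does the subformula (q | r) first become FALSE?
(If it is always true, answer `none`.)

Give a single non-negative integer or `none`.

s_0={p,q}: (q | r)=True q=True r=False
s_1={s}: (q | r)=False q=False r=False
s_2={r,s}: (q | r)=True q=False r=True
s_3={}: (q | r)=False q=False r=False
s_4={p,q,r}: (q | r)=True q=True r=True
s_5={r,s}: (q | r)=True q=False r=True
s_6={p,q}: (q | r)=True q=True r=False
G((q | r)) holds globally = False
First violation at position 1.

Answer: 1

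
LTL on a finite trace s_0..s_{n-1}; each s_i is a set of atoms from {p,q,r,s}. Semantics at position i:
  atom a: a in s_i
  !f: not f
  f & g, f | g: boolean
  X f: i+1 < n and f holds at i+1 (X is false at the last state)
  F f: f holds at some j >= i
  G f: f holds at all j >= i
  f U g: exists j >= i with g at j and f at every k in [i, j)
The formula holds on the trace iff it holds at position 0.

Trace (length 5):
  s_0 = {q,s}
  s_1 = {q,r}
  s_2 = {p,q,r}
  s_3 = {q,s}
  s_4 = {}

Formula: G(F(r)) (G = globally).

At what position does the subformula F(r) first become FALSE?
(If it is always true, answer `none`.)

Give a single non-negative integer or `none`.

Answer: 3

Derivation:
s_0={q,s}: F(r)=True r=False
s_1={q,r}: F(r)=True r=True
s_2={p,q,r}: F(r)=True r=True
s_3={q,s}: F(r)=False r=False
s_4={}: F(r)=False r=False
G(F(r)) holds globally = False
First violation at position 3.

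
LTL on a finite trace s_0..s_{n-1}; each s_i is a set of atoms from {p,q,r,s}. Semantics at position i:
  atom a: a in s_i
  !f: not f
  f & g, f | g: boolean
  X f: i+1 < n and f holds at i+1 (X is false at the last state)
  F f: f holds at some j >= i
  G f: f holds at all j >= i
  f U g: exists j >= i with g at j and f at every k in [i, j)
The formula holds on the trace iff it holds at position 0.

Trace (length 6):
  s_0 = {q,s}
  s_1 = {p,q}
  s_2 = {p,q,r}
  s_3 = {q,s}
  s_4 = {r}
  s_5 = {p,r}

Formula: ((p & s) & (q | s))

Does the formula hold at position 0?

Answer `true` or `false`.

Answer: false

Derivation:
s_0={q,s}: ((p & s) & (q | s))=False (p & s)=False p=False s=True (q | s)=True q=True
s_1={p,q}: ((p & s) & (q | s))=False (p & s)=False p=True s=False (q | s)=True q=True
s_2={p,q,r}: ((p & s) & (q | s))=False (p & s)=False p=True s=False (q | s)=True q=True
s_3={q,s}: ((p & s) & (q | s))=False (p & s)=False p=False s=True (q | s)=True q=True
s_4={r}: ((p & s) & (q | s))=False (p & s)=False p=False s=False (q | s)=False q=False
s_5={p,r}: ((p & s) & (q | s))=False (p & s)=False p=True s=False (q | s)=False q=False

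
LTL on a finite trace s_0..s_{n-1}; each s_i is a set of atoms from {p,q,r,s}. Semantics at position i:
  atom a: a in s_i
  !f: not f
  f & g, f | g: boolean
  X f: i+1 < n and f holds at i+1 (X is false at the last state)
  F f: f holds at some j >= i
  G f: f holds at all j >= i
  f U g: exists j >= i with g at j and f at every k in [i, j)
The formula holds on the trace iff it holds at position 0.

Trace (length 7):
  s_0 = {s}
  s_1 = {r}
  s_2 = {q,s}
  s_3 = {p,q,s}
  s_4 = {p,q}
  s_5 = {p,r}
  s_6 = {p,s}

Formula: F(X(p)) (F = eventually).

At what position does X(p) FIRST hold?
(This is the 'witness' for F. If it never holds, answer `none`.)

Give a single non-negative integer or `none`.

s_0={s}: X(p)=False p=False
s_1={r}: X(p)=False p=False
s_2={q,s}: X(p)=True p=False
s_3={p,q,s}: X(p)=True p=True
s_4={p,q}: X(p)=True p=True
s_5={p,r}: X(p)=True p=True
s_6={p,s}: X(p)=False p=True
F(X(p)) holds; first witness at position 2.

Answer: 2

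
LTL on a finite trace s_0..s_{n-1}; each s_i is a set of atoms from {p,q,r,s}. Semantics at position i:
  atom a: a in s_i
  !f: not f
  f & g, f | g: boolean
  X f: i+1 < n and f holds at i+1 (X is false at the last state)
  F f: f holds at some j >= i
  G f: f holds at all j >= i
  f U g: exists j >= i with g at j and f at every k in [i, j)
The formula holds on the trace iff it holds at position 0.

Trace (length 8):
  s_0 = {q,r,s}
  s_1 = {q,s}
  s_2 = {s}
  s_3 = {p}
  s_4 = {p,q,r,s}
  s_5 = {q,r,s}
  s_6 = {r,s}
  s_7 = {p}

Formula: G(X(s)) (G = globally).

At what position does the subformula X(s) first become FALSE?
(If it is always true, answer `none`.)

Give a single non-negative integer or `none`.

s_0={q,r,s}: X(s)=True s=True
s_1={q,s}: X(s)=True s=True
s_2={s}: X(s)=False s=True
s_3={p}: X(s)=True s=False
s_4={p,q,r,s}: X(s)=True s=True
s_5={q,r,s}: X(s)=True s=True
s_6={r,s}: X(s)=False s=True
s_7={p}: X(s)=False s=False
G(X(s)) holds globally = False
First violation at position 2.

Answer: 2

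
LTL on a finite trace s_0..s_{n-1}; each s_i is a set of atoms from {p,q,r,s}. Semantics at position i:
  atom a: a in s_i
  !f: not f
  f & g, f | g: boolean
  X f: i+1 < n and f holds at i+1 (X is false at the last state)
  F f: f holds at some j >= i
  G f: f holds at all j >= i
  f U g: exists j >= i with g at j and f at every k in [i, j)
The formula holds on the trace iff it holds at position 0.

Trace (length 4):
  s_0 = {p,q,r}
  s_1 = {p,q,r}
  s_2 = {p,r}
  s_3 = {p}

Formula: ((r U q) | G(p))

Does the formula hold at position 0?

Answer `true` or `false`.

Answer: true

Derivation:
s_0={p,q,r}: ((r U q) | G(p))=True (r U q)=True r=True q=True G(p)=True p=True
s_1={p,q,r}: ((r U q) | G(p))=True (r U q)=True r=True q=True G(p)=True p=True
s_2={p,r}: ((r U q) | G(p))=True (r U q)=False r=True q=False G(p)=True p=True
s_3={p}: ((r U q) | G(p))=True (r U q)=False r=False q=False G(p)=True p=True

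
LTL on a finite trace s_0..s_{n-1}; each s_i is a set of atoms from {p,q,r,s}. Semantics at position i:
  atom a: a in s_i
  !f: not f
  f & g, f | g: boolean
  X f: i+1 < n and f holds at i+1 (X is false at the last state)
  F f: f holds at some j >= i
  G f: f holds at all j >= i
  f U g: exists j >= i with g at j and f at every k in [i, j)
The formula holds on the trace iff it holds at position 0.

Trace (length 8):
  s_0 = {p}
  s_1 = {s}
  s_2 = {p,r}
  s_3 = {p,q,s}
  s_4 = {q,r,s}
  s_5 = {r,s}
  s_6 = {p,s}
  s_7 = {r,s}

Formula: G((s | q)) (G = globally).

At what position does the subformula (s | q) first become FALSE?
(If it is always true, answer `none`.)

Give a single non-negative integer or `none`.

Answer: 0

Derivation:
s_0={p}: (s | q)=False s=False q=False
s_1={s}: (s | q)=True s=True q=False
s_2={p,r}: (s | q)=False s=False q=False
s_3={p,q,s}: (s | q)=True s=True q=True
s_4={q,r,s}: (s | q)=True s=True q=True
s_5={r,s}: (s | q)=True s=True q=False
s_6={p,s}: (s | q)=True s=True q=False
s_7={r,s}: (s | q)=True s=True q=False
G((s | q)) holds globally = False
First violation at position 0.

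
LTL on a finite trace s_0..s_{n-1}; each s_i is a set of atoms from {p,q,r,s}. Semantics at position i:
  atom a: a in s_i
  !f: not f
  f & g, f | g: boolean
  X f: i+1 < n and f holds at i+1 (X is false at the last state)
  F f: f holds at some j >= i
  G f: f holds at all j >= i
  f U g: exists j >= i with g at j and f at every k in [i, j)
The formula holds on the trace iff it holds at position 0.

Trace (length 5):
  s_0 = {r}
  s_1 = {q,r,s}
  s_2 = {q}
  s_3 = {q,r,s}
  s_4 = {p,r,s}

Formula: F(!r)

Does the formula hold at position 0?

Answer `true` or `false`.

s_0={r}: F(!r)=True !r=False r=True
s_1={q,r,s}: F(!r)=True !r=False r=True
s_2={q}: F(!r)=True !r=True r=False
s_3={q,r,s}: F(!r)=False !r=False r=True
s_4={p,r,s}: F(!r)=False !r=False r=True

Answer: true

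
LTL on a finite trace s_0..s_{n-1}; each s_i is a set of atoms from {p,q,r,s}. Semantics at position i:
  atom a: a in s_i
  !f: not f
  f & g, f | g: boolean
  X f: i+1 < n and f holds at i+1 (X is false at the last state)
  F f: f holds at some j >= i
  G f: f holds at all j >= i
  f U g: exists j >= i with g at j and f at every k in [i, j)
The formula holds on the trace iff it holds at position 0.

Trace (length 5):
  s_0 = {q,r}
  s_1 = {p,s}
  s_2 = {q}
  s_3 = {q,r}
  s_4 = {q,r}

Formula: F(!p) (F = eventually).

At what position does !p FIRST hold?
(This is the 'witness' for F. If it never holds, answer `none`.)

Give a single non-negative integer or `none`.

Answer: 0

Derivation:
s_0={q,r}: !p=True p=False
s_1={p,s}: !p=False p=True
s_2={q}: !p=True p=False
s_3={q,r}: !p=True p=False
s_4={q,r}: !p=True p=False
F(!p) holds; first witness at position 0.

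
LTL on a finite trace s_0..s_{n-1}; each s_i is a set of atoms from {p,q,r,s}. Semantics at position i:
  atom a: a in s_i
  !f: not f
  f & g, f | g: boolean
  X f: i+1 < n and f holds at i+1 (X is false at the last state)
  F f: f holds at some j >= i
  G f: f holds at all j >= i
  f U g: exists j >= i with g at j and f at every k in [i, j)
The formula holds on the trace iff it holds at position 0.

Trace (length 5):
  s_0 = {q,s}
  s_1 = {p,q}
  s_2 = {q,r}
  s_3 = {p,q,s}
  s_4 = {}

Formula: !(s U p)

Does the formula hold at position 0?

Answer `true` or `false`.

Answer: false

Derivation:
s_0={q,s}: !(s U p)=False (s U p)=True s=True p=False
s_1={p,q}: !(s U p)=False (s U p)=True s=False p=True
s_2={q,r}: !(s U p)=True (s U p)=False s=False p=False
s_3={p,q,s}: !(s U p)=False (s U p)=True s=True p=True
s_4={}: !(s U p)=True (s U p)=False s=False p=False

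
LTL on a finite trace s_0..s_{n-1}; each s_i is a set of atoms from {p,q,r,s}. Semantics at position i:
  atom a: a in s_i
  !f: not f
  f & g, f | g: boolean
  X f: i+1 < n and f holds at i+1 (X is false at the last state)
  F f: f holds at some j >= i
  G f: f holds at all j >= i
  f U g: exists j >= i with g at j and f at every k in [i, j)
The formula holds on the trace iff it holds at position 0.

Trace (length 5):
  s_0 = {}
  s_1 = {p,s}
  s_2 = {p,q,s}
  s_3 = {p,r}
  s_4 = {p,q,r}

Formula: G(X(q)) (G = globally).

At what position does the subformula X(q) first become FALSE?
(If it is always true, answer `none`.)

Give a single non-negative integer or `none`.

Answer: 0

Derivation:
s_0={}: X(q)=False q=False
s_1={p,s}: X(q)=True q=False
s_2={p,q,s}: X(q)=False q=True
s_3={p,r}: X(q)=True q=False
s_4={p,q,r}: X(q)=False q=True
G(X(q)) holds globally = False
First violation at position 0.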